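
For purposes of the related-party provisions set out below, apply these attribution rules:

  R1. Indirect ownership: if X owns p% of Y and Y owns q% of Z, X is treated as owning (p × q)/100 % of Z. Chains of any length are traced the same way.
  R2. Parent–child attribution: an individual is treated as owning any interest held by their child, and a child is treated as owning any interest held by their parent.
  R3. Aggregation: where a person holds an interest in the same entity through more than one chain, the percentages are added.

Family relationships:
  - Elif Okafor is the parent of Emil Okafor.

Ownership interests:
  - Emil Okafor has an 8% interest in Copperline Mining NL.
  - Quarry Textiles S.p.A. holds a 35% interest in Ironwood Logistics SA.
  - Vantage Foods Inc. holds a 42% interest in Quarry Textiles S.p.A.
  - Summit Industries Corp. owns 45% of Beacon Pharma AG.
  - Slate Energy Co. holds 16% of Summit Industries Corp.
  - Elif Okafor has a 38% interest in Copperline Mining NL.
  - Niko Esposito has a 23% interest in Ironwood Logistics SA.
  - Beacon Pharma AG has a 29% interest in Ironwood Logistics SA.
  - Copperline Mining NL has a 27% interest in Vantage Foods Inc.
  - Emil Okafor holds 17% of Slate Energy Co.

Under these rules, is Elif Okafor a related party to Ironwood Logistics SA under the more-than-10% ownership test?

By parent–child attribution (R2), Elif Okafor is treated as also owning Emil Okafor's interest in Copperline Mining NL, giving 38% + 8% = 46%.
By parent–child attribution (R2), Elif Okafor is treated as owning Emil Okafor's 17% interest in Slate Energy Co.
Chain via Copperline Mining NL → Vantage Foods Inc. → Quarry Textiles S.p.A. (R1): 46% × 27% × 42% × 35% = 1.82574% of Ironwood Logistics SA.
Chain via Slate Energy Co. → Summit Industries Corp. → Beacon Pharma AG (R1): 17% × 16% × 45% × 29% = 0.35496% of Ironwood Logistics SA.
Aggregating (R3): 1.82574% + 0.35496% = 2.1807%.
2.1807% does not exceed the 10% threshold, so Elif is not a related party to Ironwood Logistics SA.

No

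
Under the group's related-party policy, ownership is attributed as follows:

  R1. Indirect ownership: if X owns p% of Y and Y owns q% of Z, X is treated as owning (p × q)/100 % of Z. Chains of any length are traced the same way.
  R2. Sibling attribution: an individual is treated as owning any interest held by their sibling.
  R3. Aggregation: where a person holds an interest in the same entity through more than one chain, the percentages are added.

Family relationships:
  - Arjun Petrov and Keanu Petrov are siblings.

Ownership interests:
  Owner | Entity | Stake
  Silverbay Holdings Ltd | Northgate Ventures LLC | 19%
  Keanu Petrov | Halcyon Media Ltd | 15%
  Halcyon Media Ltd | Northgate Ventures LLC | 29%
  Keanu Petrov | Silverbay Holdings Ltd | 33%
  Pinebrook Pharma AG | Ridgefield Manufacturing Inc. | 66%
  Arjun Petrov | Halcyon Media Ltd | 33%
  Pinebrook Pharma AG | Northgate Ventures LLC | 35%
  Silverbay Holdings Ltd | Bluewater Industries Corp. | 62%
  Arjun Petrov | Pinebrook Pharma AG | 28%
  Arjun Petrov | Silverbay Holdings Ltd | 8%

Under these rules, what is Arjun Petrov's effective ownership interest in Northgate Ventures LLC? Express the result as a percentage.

31.51%

By sibling attribution (R2), Arjun Petrov is treated as also owning Keanu Petrov's interest in Halcyon Media Ltd, giving 33% + 15% = 48%.
By sibling attribution (R2), Arjun Petrov is treated as also owning Keanu Petrov's interest in Silverbay Holdings Ltd, giving 8% + 33% = 41%.
Chain via Pinebrook Pharma AG (R1): 28% × 35% = 9.8% of Northgate Ventures LLC.
Chain via Halcyon Media Ltd (R1): 48% × 29% = 13.92% of Northgate Ventures LLC.
Chain via Silverbay Holdings Ltd (R1): 41% × 19% = 7.79% of Northgate Ventures LLC.
Aggregating (R3): 9.8% + 13.92% + 7.79% = 31.51%.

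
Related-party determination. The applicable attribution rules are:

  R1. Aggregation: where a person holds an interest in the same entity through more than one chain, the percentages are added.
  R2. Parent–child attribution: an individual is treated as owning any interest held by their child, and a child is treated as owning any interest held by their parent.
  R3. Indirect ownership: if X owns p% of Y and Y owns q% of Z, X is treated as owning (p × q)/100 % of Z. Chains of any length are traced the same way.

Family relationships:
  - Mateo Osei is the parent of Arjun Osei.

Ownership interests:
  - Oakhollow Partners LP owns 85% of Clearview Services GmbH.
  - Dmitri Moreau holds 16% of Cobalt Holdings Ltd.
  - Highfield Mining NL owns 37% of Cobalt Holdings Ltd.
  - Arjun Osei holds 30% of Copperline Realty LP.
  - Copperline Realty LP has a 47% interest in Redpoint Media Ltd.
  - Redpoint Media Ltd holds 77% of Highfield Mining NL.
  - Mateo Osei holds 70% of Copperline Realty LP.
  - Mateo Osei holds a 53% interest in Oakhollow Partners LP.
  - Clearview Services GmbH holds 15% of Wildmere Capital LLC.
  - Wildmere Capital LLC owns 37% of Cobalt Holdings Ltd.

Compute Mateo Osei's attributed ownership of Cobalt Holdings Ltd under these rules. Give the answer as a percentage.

15.890575%

By parent–child attribution (R2), Mateo Osei is treated as also owning Arjun Osei's interest in Copperline Realty LP, giving 70% + 30% = 100%.
Chain via Copperline Realty LP → Redpoint Media Ltd → Highfield Mining NL (R3): 100% × 47% × 77% × 37% = 13.3903% of Cobalt Holdings Ltd.
Chain via Oakhollow Partners LP → Clearview Services GmbH → Wildmere Capital LLC (R3): 53% × 85% × 15% × 37% = 2.500275% of Cobalt Holdings Ltd.
Aggregating (R1): 13.3903% + 2.500275% = 15.890575%.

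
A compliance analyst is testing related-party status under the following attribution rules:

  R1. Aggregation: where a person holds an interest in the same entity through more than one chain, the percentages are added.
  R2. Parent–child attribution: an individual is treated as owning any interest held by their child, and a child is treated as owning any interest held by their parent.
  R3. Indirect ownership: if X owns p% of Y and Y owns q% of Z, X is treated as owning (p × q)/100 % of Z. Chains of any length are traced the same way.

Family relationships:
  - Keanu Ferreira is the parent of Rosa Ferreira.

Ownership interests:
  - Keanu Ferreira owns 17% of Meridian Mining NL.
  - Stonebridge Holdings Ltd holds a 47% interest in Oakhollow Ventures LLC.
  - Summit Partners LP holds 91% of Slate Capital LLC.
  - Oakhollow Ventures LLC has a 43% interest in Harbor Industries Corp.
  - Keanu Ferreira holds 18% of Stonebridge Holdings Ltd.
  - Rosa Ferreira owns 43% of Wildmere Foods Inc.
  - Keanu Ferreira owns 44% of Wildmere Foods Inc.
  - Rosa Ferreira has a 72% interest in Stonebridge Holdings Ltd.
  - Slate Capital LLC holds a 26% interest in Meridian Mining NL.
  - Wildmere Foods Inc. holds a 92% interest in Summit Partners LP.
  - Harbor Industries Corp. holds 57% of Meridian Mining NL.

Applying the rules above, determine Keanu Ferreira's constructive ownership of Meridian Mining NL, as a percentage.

46.305194%

By parent–child attribution (R2), Keanu Ferreira is treated as also owning Rosa Ferreira's interest in Stonebridge Holdings Ltd, giving 18% + 72% = 90%.
By parent–child attribution (R2), Keanu Ferreira is treated as also owning Rosa Ferreira's interest in Wildmere Foods Inc, giving 44% + 43% = 87%.
Chain via Stonebridge Holdings Ltd → Oakhollow Ventures LLC → Harbor Industries Corp. (R3): 90% × 47% × 43% × 57% = 10.36773% of Meridian Mining NL.
Chain via Wildmere Foods Inc. → Summit Partners LP → Slate Capital LLC (R3): 87% × 92% × 91% × 26% = 18.937464% of Meridian Mining NL.
Direct interest in Meridian Mining NL: 17%.
Aggregating (R1): 10.36773% + 18.937464% + 17% = 46.305194%.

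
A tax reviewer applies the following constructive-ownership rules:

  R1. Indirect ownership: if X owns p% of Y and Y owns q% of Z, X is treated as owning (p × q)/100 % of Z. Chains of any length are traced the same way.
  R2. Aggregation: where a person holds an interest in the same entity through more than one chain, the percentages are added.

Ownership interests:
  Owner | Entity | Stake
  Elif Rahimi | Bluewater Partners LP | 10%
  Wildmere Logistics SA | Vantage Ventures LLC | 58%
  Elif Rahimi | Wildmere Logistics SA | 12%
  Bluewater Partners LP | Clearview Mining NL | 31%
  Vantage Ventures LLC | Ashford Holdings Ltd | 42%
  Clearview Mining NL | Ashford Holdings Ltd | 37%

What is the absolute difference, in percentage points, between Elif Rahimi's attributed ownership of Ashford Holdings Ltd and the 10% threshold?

5.9298

Chain via Wildmere Logistics SA → Vantage Ventures LLC (R1): 12% × 58% × 42% = 2.9232% of Ashford Holdings Ltd.
Chain via Bluewater Partners LP → Clearview Mining NL (R1): 10% × 31% × 37% = 1.147% of Ashford Holdings Ltd.
Aggregating (R2): 2.9232% + 1.147% = 4.0702%.
4.0702% falls short of the 10% threshold by 5.9298 percentage points.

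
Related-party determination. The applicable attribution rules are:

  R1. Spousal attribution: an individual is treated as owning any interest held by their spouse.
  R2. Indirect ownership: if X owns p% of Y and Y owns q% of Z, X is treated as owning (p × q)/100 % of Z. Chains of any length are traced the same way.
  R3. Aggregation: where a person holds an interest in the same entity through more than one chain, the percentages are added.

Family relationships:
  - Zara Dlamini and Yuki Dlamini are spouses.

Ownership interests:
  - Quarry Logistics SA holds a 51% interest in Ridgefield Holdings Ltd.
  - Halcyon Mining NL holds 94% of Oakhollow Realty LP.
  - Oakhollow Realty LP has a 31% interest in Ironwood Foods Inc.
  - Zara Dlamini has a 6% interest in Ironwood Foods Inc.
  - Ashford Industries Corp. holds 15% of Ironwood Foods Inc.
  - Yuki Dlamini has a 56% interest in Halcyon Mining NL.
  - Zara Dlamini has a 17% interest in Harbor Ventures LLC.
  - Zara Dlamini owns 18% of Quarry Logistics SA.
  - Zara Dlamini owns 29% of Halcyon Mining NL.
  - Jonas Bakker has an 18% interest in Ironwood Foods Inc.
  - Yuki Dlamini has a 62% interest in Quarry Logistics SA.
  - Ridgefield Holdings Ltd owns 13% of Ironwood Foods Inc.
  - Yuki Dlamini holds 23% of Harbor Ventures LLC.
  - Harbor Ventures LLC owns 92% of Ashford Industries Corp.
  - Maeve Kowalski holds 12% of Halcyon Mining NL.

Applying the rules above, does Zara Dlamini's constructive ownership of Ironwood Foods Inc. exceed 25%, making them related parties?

By spousal attribution (R1), Zara Dlamini is treated as also owning Yuki Dlamini's interest in Quarry Logistics SA, giving 18% + 62% = 80%.
By spousal attribution (R1), Zara Dlamini is treated as also owning Yuki Dlamini's interest in Harbor Ventures LLC, giving 17% + 23% = 40%.
By spousal attribution (R1), Zara Dlamini is treated as also owning Yuki Dlamini's interest in Halcyon Mining NL, giving 29% + 56% = 85%.
Chain via Quarry Logistics SA → Ridgefield Holdings Ltd (R2): 80% × 51% × 13% = 5.304% of Ironwood Foods Inc.
Chain via Harbor Ventures LLC → Ashford Industries Corp. (R2): 40% × 92% × 15% = 5.52% of Ironwood Foods Inc.
Chain via Halcyon Mining NL → Oakhollow Realty LP (R2): 85% × 94% × 31% = 24.769% of Ironwood Foods Inc.
Direct interest in Ironwood Foods Inc: 6%.
Aggregating (R3): 5.304% + 5.52% + 24.769% + 6% = 41.593%.
41.593% exceeds the 25% threshold, so Zara is a related party to Ironwood Foods Inc.

Yes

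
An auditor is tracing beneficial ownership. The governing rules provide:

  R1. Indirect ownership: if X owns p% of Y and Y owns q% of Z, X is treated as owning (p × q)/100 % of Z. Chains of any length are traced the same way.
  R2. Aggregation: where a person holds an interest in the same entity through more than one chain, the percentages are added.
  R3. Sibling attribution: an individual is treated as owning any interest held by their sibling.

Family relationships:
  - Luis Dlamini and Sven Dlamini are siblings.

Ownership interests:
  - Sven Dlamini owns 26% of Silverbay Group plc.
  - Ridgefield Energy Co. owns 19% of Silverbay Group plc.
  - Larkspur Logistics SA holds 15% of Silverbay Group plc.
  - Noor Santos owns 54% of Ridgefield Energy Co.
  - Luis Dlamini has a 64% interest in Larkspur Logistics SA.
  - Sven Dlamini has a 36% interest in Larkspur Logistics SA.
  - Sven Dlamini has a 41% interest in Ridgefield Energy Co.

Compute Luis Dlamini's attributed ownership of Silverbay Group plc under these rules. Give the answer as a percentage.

By sibling attribution (R3), Luis Dlamini is treated as also owning Sven Dlamini's interest in Larkspur Logistics SA, giving 64% + 36% = 100%.
By sibling attribution (R3), Luis Dlamini is treated as owning Sven Dlamini's 41% interest in Ridgefield Energy Co.
By sibling attribution (R3), Luis Dlamini is treated as owning Sven Dlamini's 26% interest in Silverbay Group plc.
Chain via Larkspur Logistics SA (R1): 100% × 15% = 15% of Silverbay Group plc.
Chain via Ridgefield Energy Co. (R1): 41% × 19% = 7.79% of Silverbay Group plc.
Direct interest in Silverbay Group plc: 26%.
Aggregating (R2): 15% + 7.79% + 26% = 48.79%.

48.79%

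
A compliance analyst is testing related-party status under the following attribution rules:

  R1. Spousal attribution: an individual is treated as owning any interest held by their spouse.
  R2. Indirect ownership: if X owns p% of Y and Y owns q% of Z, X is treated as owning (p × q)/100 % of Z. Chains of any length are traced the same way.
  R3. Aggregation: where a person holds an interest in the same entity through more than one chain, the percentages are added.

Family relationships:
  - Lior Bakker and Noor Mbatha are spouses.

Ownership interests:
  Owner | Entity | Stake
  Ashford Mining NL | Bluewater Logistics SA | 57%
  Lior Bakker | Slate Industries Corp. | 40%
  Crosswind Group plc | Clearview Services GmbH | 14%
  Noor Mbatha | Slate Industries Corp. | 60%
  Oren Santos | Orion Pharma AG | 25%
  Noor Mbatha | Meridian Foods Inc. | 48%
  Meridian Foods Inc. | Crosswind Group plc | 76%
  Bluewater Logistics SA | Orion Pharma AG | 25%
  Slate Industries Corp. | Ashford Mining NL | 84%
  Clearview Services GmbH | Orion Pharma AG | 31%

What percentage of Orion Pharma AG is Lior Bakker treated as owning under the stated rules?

By spousal attribution (R1), Lior Bakker is treated as also owning Noor Mbatha's interest in Slate Industries Corp, giving 40% + 60% = 100%.
By spousal attribution (R1), Lior Bakker is treated as owning Noor Mbatha's 48% interest in Meridian Foods Inc.
Chain via Slate Industries Corp. → Ashford Mining NL → Bluewater Logistics SA (R2): 100% × 84% × 57% × 25% = 11.97% of Orion Pharma AG.
Chain via Meridian Foods Inc. → Crosswind Group plc → Clearview Services GmbH (R2): 48% × 76% × 14% × 31% = 1.583232% of Orion Pharma AG.
Aggregating (R3): 11.97% + 1.583232% = 13.553232%.

13.553232%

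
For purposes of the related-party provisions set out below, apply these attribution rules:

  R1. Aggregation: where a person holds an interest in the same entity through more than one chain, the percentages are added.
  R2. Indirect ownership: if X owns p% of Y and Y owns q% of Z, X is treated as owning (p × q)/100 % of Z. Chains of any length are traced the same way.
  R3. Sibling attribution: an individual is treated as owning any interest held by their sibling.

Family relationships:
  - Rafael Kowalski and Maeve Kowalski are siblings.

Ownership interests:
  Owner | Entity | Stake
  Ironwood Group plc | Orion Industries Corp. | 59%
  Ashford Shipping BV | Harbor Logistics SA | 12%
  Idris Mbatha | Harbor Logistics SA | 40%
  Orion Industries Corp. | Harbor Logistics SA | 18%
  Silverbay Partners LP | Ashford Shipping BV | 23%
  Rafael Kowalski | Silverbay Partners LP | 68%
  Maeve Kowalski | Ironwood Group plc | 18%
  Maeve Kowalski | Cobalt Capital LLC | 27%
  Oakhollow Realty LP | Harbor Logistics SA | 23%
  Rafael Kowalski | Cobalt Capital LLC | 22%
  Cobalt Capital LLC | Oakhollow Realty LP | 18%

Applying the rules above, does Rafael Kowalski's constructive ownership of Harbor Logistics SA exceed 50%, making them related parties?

No

By sibling attribution (R3), Rafael Kowalski is treated as also owning Maeve Kowalski's interest in Cobalt Capital LLC, giving 22% + 27% = 49%.
By sibling attribution (R3), Rafael Kowalski is treated as owning Maeve Kowalski's 18% interest in Ironwood Group plc.
Chain via Cobalt Capital LLC → Oakhollow Realty LP (R2): 49% × 18% × 23% = 2.0286% of Harbor Logistics SA.
Chain via Silverbay Partners LP → Ashford Shipping BV (R2): 68% × 23% × 12% = 1.8768% of Harbor Logistics SA.
Chain via Ironwood Group plc → Orion Industries Corp. (R2): 18% × 59% × 18% = 1.9116% of Harbor Logistics SA.
Aggregating (R1): 2.0286% + 1.8768% + 1.9116% = 5.817%.
5.817% does not exceed the 50% threshold, so Rafael is not a related party to Harbor Logistics SA.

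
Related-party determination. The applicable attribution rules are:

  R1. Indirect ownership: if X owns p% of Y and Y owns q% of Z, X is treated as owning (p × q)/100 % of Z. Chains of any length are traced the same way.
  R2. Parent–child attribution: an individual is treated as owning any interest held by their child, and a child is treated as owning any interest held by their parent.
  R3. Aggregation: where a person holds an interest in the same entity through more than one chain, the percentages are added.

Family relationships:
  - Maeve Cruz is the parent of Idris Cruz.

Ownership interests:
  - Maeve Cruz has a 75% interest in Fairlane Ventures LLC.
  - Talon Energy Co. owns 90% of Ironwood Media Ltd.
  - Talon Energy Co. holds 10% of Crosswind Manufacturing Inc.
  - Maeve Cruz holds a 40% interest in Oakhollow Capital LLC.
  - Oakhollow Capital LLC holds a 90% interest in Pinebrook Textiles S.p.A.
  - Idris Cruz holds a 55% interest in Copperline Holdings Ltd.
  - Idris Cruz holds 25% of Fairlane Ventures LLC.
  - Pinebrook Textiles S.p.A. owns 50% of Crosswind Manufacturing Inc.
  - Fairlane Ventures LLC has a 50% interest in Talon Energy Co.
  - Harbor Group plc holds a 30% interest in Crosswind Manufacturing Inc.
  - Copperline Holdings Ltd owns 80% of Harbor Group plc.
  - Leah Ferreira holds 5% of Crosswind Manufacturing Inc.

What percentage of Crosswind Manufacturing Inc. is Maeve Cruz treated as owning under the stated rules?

36.2%

By parent–child attribution (R2), Maeve Cruz is treated as also owning Idris Cruz's interest in Fairlane Ventures LLC, giving 75% + 25% = 100%.
By parent–child attribution (R2), Maeve Cruz is treated as owning Idris Cruz's 55% interest in Copperline Holdings Ltd.
Chain via Fairlane Ventures LLC → Talon Energy Co. (R1): 100% × 50% × 10% = 5% of Crosswind Manufacturing Inc.
Chain via Oakhollow Capital LLC → Pinebrook Textiles S.p.A. (R1): 40% × 90% × 50% = 18% of Crosswind Manufacturing Inc.
Chain via Copperline Holdings Ltd → Harbor Group plc (R1): 55% × 80% × 30% = 13.2% of Crosswind Manufacturing Inc.
Aggregating (R3): 5% + 18% + 13.2% = 36.2%.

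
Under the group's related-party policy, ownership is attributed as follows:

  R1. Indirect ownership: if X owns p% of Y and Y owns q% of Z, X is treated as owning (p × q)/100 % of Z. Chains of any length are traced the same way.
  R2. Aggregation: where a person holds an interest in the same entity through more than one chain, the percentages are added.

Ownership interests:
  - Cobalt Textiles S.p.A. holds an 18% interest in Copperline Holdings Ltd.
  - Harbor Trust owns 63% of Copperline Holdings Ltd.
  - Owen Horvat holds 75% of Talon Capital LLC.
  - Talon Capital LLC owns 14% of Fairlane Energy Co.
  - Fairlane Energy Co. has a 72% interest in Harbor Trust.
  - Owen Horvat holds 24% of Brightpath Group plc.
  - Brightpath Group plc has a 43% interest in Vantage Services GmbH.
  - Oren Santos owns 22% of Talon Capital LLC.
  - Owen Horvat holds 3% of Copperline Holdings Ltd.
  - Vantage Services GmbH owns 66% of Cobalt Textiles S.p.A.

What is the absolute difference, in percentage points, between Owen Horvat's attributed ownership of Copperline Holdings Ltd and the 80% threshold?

Chain via Brightpath Group plc → Vantage Services GmbH → Cobalt Textiles S.p.A. (R1): 24% × 43% × 66% × 18% = 1.226016% of Copperline Holdings Ltd.
Chain via Talon Capital LLC → Fairlane Energy Co. → Harbor Trust (R1): 75% × 14% × 72% × 63% = 4.7628% of Copperline Holdings Ltd.
Direct interest in Copperline Holdings Ltd: 3%.
Aggregating (R2): 1.226016% + 4.7628% + 3% = 8.988816%.
8.988816% falls short of the 80% threshold by 71.011184 percentage points.

71.011184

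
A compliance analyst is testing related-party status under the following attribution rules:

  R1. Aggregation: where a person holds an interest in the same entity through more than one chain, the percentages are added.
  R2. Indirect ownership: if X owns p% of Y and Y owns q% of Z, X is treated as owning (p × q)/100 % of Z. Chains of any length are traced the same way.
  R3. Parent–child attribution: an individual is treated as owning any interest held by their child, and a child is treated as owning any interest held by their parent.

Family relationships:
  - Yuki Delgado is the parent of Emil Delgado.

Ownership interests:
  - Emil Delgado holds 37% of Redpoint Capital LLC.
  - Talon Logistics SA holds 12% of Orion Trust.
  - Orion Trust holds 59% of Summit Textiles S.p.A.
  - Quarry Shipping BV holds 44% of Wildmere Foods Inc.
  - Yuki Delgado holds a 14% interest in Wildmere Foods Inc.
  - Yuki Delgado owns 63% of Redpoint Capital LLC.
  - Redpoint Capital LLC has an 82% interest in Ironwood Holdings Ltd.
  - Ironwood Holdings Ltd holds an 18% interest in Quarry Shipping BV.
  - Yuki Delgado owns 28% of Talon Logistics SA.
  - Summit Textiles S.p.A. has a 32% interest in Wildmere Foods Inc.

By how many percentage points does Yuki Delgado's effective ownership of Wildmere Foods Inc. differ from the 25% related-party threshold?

3.871232

By parent–child attribution (R3), Yuki Delgado is treated as also owning Emil Delgado's interest in Redpoint Capital LLC, giving 63% + 37% = 100%.
Chain via Talon Logistics SA → Orion Trust → Summit Textiles S.p.A. (R2): 28% × 12% × 59% × 32% = 0.634368% of Wildmere Foods Inc.
Chain via Redpoint Capital LLC → Ironwood Holdings Ltd → Quarry Shipping BV (R2): 100% × 82% × 18% × 44% = 6.4944% of Wildmere Foods Inc.
Direct interest in Wildmere Foods Inc: 14%.
Aggregating (R1): 0.634368% + 6.4944% + 14% = 21.128768%.
21.128768% falls short of the 25% threshold by 3.871232 percentage points.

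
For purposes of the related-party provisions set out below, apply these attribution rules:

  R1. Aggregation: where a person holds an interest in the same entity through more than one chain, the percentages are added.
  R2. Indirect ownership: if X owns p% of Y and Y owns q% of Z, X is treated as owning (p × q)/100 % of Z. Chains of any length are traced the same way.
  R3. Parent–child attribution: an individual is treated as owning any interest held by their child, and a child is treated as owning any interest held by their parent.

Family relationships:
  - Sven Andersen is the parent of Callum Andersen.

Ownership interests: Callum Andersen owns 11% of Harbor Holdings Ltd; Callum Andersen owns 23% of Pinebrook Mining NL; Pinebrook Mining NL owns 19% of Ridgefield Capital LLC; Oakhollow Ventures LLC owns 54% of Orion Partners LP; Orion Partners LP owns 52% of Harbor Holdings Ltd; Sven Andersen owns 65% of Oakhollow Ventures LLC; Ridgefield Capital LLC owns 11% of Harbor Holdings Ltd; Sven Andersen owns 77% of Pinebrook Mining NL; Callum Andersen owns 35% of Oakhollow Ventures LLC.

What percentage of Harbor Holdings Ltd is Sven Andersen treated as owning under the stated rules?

41.17%

By parent–child attribution (R3), Sven Andersen is treated as also owning Callum Andersen's interest in Pinebrook Mining NL, giving 77% + 23% = 100%.
By parent–child attribution (R3), Sven Andersen is treated as also owning Callum Andersen's interest in Oakhollow Ventures LLC, giving 65% + 35% = 100%.
By parent–child attribution (R3), Sven Andersen is treated as owning Callum Andersen's 11% interest in Harbor Holdings Ltd.
Chain via Pinebrook Mining NL → Ridgefield Capital LLC (R2): 100% × 19% × 11% = 2.09% of Harbor Holdings Ltd.
Chain via Oakhollow Ventures LLC → Orion Partners LP (R2): 100% × 54% × 52% = 28.08% of Harbor Holdings Ltd.
Direct interest in Harbor Holdings Ltd: 11%.
Aggregating (R1): 2.09% + 28.08% + 11% = 41.17%.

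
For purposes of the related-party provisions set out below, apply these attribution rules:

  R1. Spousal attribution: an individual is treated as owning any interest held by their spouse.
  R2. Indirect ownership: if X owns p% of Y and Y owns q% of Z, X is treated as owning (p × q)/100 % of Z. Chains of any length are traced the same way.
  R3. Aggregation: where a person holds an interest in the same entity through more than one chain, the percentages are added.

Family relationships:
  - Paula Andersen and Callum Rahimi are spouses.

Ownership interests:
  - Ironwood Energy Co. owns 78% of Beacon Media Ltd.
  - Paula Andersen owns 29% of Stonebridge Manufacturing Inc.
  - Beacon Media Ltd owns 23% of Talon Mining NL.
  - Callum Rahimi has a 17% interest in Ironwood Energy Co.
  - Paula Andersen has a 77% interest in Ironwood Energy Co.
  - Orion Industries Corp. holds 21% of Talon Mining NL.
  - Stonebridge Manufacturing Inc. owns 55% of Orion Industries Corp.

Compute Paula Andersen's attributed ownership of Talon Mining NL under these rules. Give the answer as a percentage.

20.2131%

By spousal attribution (R1), Paula Andersen is treated as also owning Callum Rahimi's interest in Ironwood Energy Co, giving 77% + 17% = 94%.
Chain via Ironwood Energy Co. → Beacon Media Ltd (R2): 94% × 78% × 23% = 16.8636% of Talon Mining NL.
Chain via Stonebridge Manufacturing Inc. → Orion Industries Corp. (R2): 29% × 55% × 21% = 3.3495% of Talon Mining NL.
Aggregating (R3): 16.8636% + 3.3495% = 20.2131%.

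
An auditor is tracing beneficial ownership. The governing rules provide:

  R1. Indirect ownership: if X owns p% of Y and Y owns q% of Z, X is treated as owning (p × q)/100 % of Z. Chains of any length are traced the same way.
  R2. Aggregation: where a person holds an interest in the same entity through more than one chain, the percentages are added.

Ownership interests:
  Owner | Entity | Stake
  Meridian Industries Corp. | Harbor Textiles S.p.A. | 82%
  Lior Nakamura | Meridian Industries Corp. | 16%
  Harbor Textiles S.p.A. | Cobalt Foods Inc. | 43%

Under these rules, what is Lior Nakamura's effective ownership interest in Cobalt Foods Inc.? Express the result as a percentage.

5.6416%

Chain via Meridian Industries Corp. → Harbor Textiles S.p.A. (R1): 16% × 82% × 43% = 5.6416% of Cobalt Foods Inc.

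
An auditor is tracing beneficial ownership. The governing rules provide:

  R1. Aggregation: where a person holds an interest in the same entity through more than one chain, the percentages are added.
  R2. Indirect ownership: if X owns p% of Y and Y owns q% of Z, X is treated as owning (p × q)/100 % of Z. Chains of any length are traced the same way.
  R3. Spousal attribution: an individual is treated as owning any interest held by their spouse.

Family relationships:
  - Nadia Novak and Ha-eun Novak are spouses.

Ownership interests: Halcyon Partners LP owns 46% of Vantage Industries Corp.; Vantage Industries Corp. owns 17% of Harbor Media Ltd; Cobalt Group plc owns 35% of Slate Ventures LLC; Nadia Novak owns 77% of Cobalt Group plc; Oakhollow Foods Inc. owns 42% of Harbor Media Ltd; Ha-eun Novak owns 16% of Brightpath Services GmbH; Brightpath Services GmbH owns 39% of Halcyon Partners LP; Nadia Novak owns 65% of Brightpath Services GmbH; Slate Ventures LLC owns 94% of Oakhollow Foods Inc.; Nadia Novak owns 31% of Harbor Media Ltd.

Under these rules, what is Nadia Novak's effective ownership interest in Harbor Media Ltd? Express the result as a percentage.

By spousal attribution (R3), Nadia Novak is treated as also owning Ha-eun Novak's interest in Brightpath Services GmbH, giving 65% + 16% = 81%.
Chain via Cobalt Group plc → Slate Ventures LLC → Oakhollow Foods Inc. (R2): 77% × 35% × 94% × 42% = 10.63986% of Harbor Media Ltd.
Chain via Brightpath Services GmbH → Halcyon Partners LP → Vantage Industries Corp. (R2): 81% × 39% × 46% × 17% = 2.470338% of Harbor Media Ltd.
Direct interest in Harbor Media Ltd: 31%.
Aggregating (R1): 10.63986% + 2.470338% + 31% = 44.110198%.

44.110198%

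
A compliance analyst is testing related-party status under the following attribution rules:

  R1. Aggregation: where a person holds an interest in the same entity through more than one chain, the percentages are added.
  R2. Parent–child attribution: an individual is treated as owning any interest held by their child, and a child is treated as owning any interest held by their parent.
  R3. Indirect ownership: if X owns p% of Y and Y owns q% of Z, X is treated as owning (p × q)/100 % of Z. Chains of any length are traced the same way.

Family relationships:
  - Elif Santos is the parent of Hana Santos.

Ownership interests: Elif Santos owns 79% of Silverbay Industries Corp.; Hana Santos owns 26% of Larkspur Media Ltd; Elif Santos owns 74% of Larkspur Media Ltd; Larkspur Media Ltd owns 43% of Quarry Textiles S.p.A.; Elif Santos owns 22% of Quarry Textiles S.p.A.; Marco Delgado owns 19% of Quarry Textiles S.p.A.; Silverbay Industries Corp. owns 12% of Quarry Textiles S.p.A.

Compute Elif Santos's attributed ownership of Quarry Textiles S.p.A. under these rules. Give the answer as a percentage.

By parent–child attribution (R2), Elif Santos is treated as also owning Hana Santos's interest in Larkspur Media Ltd, giving 74% + 26% = 100%.
Chain via Silverbay Industries Corp. (R3): 79% × 12% = 9.48% of Quarry Textiles S.p.A.
Chain via Larkspur Media Ltd (R3): 100% × 43% = 43% of Quarry Textiles S.p.A.
Direct interest in Quarry Textiles S.p.A: 22%.
Aggregating (R1): 9.48% + 43% + 22% = 74.48%.

74.48%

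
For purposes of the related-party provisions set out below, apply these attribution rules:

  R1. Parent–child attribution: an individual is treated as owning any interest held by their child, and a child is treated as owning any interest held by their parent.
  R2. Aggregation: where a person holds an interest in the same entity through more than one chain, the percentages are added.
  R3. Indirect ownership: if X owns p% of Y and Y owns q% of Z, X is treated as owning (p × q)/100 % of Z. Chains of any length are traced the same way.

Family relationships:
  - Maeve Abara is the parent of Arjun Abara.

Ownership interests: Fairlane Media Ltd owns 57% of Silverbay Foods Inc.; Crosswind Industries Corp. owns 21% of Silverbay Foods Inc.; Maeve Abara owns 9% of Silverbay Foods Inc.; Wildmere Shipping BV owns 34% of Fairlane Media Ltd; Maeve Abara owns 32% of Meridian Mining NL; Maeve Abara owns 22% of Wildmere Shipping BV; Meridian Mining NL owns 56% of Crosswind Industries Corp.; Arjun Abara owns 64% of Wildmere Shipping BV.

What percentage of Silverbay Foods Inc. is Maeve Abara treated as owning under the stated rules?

By parent–child attribution (R1), Maeve Abara is treated as also owning Arjun Abara's interest in Wildmere Shipping BV, giving 22% + 64% = 86%.
Chain via Wildmere Shipping BV → Fairlane Media Ltd (R3): 86% × 34% × 57% = 16.6668% of Silverbay Foods Inc.
Chain via Meridian Mining NL → Crosswind Industries Corp. (R3): 32% × 56% × 21% = 3.7632% of Silverbay Foods Inc.
Direct interest in Silverbay Foods Inc: 9%.
Aggregating (R2): 16.6668% + 3.7632% + 9% = 29.43%.

29.43%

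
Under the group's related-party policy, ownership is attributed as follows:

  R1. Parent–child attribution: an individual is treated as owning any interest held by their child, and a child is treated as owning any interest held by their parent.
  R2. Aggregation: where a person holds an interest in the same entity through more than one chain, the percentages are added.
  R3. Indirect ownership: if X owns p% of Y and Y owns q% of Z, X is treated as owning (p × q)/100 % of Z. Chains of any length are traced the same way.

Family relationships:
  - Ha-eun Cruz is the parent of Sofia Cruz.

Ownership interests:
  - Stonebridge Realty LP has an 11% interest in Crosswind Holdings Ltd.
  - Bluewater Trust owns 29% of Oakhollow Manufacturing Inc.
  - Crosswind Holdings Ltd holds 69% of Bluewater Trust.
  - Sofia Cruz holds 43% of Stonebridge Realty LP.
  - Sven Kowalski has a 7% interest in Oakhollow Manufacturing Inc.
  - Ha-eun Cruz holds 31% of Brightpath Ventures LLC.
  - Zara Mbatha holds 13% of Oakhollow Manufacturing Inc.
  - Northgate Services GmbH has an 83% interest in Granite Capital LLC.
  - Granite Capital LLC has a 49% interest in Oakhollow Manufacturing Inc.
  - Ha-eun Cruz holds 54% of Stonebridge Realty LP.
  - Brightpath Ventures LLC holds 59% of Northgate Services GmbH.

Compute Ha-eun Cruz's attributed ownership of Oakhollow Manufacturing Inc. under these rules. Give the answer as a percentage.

9.57361%

By parent–child attribution (R1), Ha-eun Cruz is treated as also owning Sofia Cruz's interest in Stonebridge Realty LP, giving 54% + 43% = 97%.
Chain via Brightpath Ventures LLC → Northgate Services GmbH → Granite Capital LLC (R3): 31% × 59% × 83% × 49% = 7.438543% of Oakhollow Manufacturing Inc.
Chain via Stonebridge Realty LP → Crosswind Holdings Ltd → Bluewater Trust (R3): 97% × 11% × 69% × 29% = 2.135067% of Oakhollow Manufacturing Inc.
Aggregating (R2): 7.438543% + 2.135067% = 9.57361%.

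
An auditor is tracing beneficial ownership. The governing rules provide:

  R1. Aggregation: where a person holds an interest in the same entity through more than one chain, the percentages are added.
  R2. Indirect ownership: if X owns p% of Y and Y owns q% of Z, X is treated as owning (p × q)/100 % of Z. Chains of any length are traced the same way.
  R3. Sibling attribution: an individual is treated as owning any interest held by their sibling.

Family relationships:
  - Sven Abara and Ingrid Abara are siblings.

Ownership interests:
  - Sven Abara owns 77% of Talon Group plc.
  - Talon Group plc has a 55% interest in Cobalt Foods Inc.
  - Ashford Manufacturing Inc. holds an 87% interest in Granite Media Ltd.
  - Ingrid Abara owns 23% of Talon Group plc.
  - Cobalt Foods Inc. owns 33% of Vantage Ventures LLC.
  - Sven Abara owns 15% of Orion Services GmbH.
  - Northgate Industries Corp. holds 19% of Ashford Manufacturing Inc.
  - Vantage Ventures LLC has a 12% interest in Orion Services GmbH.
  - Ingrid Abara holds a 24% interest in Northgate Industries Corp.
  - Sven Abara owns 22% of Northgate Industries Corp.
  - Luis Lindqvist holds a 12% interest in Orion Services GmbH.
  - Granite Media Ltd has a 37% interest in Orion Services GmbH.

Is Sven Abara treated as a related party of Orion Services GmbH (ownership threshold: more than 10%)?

By sibling attribution (R3), Sven Abara is treated as also owning Ingrid Abara's interest in Northgate Industries Corp, giving 22% + 24% = 46%.
By sibling attribution (R3), Sven Abara is treated as also owning Ingrid Abara's interest in Talon Group plc, giving 77% + 23% = 100%.
Chain via Northgate Industries Corp. → Ashford Manufacturing Inc. → Granite Media Ltd (R2): 46% × 19% × 87% × 37% = 2.813406% of Orion Services GmbH.
Chain via Talon Group plc → Cobalt Foods Inc. → Vantage Ventures LLC (R2): 100% × 55% × 33% × 12% = 2.178% of Orion Services GmbH.
Direct interest in Orion Services GmbH: 15%.
Aggregating (R1): 2.813406% + 2.178% + 15% = 19.991406%.
19.991406% exceeds the 10% threshold, so Sven is a related party to Orion Services GmbH.

Yes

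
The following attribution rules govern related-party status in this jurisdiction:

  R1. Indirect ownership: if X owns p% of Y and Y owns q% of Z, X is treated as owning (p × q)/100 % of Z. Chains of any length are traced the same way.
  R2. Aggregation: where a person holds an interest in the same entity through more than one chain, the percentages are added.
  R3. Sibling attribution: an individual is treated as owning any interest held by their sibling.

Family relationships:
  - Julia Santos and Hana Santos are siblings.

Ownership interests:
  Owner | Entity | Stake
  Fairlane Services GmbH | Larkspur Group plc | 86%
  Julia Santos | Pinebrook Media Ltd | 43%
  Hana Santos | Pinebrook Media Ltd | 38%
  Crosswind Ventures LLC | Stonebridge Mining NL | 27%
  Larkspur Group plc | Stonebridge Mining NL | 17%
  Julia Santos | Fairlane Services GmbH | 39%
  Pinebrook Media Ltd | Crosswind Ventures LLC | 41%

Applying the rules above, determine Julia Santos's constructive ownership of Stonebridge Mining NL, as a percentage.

14.6685%

By sibling attribution (R3), Julia Santos is treated as also owning Hana Santos's interest in Pinebrook Media Ltd, giving 43% + 38% = 81%.
Chain via Pinebrook Media Ltd → Crosswind Ventures LLC (R1): 81% × 41% × 27% = 8.9667% of Stonebridge Mining NL.
Chain via Fairlane Services GmbH → Larkspur Group plc (R1): 39% × 86% × 17% = 5.7018% of Stonebridge Mining NL.
Aggregating (R2): 8.9667% + 5.7018% = 14.6685%.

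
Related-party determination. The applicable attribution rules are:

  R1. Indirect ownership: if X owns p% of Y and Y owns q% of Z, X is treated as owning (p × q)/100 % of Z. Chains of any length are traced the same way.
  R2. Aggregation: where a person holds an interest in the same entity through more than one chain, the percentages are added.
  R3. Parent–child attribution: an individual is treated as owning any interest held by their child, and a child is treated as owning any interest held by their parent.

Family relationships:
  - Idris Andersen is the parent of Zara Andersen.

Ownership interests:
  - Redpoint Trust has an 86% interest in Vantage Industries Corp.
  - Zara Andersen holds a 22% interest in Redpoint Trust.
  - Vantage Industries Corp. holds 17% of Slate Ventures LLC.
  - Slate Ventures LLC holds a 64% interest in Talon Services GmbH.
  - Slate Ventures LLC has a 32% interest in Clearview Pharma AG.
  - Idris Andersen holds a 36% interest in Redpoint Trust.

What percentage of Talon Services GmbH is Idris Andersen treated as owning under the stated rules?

By parent–child attribution (R3), Idris Andersen is treated as also owning Zara Andersen's interest in Redpoint Trust, giving 36% + 22% = 58%.
Chain via Redpoint Trust → Vantage Industries Corp. → Slate Ventures LLC (R1): 58% × 86% × 17% × 64% = 5.426944% of Talon Services GmbH.

5.426944%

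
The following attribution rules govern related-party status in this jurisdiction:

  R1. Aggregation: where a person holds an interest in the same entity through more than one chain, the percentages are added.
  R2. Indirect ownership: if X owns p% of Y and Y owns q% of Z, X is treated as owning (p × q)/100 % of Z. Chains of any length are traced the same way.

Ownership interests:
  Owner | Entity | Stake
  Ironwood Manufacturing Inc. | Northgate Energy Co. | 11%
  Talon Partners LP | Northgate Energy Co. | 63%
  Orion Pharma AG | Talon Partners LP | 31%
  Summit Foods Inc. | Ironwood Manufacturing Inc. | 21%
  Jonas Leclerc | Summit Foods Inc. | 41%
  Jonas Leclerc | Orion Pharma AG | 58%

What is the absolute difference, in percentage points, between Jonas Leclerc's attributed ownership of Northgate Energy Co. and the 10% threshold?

2.2745

Chain via Summit Foods Inc. → Ironwood Manufacturing Inc. (R2): 41% × 21% × 11% = 0.9471% of Northgate Energy Co.
Chain via Orion Pharma AG → Talon Partners LP (R2): 58% × 31% × 63% = 11.3274% of Northgate Energy Co.
Aggregating (R1): 0.9471% + 11.3274% = 12.2745%.
12.2745% exceeds the 10% threshold by 2.2745 percentage points.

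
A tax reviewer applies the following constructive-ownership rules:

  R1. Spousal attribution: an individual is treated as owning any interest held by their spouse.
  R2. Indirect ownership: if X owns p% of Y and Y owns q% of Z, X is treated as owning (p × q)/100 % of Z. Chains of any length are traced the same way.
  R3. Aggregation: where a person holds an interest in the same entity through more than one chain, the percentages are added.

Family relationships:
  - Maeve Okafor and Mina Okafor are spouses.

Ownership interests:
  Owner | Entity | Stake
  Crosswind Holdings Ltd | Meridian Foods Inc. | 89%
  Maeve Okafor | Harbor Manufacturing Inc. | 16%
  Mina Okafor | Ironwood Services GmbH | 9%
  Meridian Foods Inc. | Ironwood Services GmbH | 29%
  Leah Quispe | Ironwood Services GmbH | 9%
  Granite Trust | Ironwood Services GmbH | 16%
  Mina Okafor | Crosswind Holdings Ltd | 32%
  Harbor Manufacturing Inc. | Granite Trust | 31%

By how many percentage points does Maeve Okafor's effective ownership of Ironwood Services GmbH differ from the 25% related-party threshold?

By spousal attribution (R1), Maeve Okafor is treated as owning Mina Okafor's 32% interest in Crosswind Holdings Ltd.
By spousal attribution (R1), Maeve Okafor is treated as owning Mina Okafor's 9% interest in Ironwood Services GmbH.
Chain via Harbor Manufacturing Inc. → Granite Trust (R2): 16% × 31% × 16% = 0.7936% of Ironwood Services GmbH.
Chain via Crosswind Holdings Ltd → Meridian Foods Inc. (R2): 32% × 89% × 29% = 8.2592% of Ironwood Services GmbH.
Direct interest in Ironwood Services GmbH: 9%.
Aggregating (R3): 0.7936% + 8.2592% + 9% = 18.0528%.
18.0528% falls short of the 25% threshold by 6.9472 percentage points.

6.9472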